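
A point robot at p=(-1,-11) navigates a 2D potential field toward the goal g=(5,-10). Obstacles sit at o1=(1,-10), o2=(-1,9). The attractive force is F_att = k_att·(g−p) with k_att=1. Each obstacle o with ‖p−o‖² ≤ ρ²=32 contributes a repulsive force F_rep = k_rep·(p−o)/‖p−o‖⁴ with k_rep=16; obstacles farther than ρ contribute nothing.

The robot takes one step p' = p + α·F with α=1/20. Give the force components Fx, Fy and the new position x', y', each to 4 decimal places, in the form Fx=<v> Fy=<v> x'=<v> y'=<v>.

F_att = 1·(g−p) = 1·(6,1) = (6.0000,1.0000)
o1: d²=5 ≤ ρ²=32; F_rep = 16·(-2,-1)/5² = (-1.2800,-0.6400)
o2: d²=400 > ρ²=32 → inactive
F = F_att + ΣF_rep = (4.7200,0.3600)
p' = p + 1/20·F = (-0.7640,-10.9820)

Fx=4.7200 Fy=0.3600 x'=-0.7640 y'=-10.9820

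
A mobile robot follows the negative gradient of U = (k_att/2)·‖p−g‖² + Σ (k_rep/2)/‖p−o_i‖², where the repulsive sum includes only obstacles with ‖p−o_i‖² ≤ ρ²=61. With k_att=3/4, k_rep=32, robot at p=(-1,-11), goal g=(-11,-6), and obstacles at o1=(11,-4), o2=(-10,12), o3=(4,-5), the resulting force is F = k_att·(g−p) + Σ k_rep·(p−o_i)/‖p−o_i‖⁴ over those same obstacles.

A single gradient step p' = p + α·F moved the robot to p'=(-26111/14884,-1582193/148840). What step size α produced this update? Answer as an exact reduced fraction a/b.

α = 1/10

F_att = 3/4·(g−p) = 3/4·(-10,5) = (-7.5000,3.7500)
o1: d²=193 > ρ²=61 → inactive
o2: d²=610 > ρ²=61 → inactive
o3: d²=61 ≤ ρ²=61; F_rep = 32·(-5,-6)/61² = (-0.0430,-0.0516)
F = F_att + ΣF_rep = (-7.5430,3.6984)
Δp = p'−p = (-0.7543,0.3698); α = Δx/Fx = (-11227/14884) / (-56135/7442) = 1/10
check: Δy/Fy = (55047/148840) / (55047/14884) = 1/10 ✓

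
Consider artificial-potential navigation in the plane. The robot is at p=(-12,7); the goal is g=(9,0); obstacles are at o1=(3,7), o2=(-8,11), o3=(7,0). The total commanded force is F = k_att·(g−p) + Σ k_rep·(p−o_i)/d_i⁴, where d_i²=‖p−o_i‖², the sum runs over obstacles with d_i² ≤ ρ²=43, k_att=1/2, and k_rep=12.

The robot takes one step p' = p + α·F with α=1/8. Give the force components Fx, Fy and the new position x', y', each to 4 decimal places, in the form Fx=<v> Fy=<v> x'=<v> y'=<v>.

F_att = 1/2·(g−p) = 1/2·(21,-7) = (10.5000,-3.5000)
o1: d²=225 > ρ²=43 → inactive
o2: d²=32 ≤ ρ²=43; F_rep = 12·(-4,-4)/32² = (-0.0469,-0.0469)
o3: d²=410 > ρ²=43 → inactive
F = F_att + ΣF_rep = (10.4531,-3.5469)
p' = p + 1/8·F = (-10.6934,6.5566)

Fx=10.4531 Fy=-3.5469 x'=-10.6934 y'=6.5566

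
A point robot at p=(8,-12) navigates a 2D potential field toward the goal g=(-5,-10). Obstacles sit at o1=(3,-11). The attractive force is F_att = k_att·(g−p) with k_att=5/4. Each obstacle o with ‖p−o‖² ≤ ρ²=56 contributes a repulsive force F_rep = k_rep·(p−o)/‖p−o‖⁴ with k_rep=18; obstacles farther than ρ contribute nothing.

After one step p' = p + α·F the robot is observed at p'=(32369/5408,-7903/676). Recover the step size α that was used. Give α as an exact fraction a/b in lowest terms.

α = 1/8

F_att = 5/4·(g−p) = 5/4·(-13,2) = (-16.2500,2.5000)
o1: d²=26 ≤ ρ²=56; F_rep = 18·(5,-1)/26² = (0.1331,-0.0266)
F = F_att + ΣF_rep = (-16.1169,2.4734)
Δp = p'−p = (-2.0146,0.3092); α = Δx/Fx = (-10895/5408) / (-10895/676) = 1/8
check: Δy/Fy = (209/676) / (418/169) = 1/8 ✓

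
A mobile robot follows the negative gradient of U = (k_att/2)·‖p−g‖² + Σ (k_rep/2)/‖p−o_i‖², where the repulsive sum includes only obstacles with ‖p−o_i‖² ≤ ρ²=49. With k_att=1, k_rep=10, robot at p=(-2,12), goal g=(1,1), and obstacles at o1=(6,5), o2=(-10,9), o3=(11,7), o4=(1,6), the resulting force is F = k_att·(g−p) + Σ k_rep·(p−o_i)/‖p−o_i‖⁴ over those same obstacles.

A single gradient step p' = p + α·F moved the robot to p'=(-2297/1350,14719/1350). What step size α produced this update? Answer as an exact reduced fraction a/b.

F_att = 1·(g−p) = 1·(3,-11) = (3.0000,-11.0000)
o1: d²=113 > ρ²=49 → inactive
o2: d²=73 > ρ²=49 → inactive
o3: d²=194 > ρ²=49 → inactive
o4: d²=45 ≤ ρ²=49; F_rep = 10·(-3,6)/45² = (-0.0148,0.0296)
F = F_att + ΣF_rep = (2.9852,-10.9704)
Δp = p'−p = (0.2985,-1.0970); α = Δx/Fx = (403/1350) / (403/135) = 1/10
check: Δy/Fy = (-1481/1350) / (-1481/135) = 1/10 ✓

α = 1/10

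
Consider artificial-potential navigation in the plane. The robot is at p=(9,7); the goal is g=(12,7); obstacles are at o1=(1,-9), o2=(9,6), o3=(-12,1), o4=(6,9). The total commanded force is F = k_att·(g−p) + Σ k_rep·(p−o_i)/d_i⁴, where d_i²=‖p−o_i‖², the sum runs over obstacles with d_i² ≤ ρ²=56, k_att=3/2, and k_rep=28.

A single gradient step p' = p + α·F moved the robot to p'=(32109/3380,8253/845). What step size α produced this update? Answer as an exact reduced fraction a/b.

α = 1/10

F_att = 3/2·(g−p) = 3/2·(3,0) = (4.5000,0.0000)
o1: d²=320 > ρ²=56 → inactive
o2: d²=1 ≤ ρ²=56; F_rep = 28·(0,1)/1² = (0.0000,28.0000)
o3: d²=477 > ρ²=56 → inactive
o4: d²=13 ≤ ρ²=56; F_rep = 28·(3,-2)/13² = (0.4970,-0.3314)
F = F_att + ΣF_rep = (4.9970,27.6686)
Δp = p'−p = (0.4997,2.7669); α = Δx/Fx = (1689/3380) / (1689/338) = 1/10
check: Δy/Fy = (2338/845) / (4676/169) = 1/10 ✓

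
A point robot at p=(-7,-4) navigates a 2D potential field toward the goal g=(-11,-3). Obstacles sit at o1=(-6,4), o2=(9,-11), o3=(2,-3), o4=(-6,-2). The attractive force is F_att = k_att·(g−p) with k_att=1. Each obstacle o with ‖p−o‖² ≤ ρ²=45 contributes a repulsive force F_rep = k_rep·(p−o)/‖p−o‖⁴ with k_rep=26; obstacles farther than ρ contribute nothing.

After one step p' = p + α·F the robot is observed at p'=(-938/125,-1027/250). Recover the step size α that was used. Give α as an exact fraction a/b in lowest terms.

α = 1/10

F_att = 1·(g−p) = 1·(-4,1) = (-4.0000,1.0000)
o1: d²=65 > ρ²=45 → inactive
o2: d²=305 > ρ²=45 → inactive
o3: d²=82 > ρ²=45 → inactive
o4: d²=5 ≤ ρ²=45; F_rep = 26·(-1,-2)/5² = (-1.0400,-2.0800)
F = F_att + ΣF_rep = (-5.0400,-1.0800)
Δp = p'−p = (-0.5040,-0.1080); α = Δx/Fx = (-63/125) / (-126/25) = 1/10
check: Δy/Fy = (-27/250) / (-27/25) = 1/10 ✓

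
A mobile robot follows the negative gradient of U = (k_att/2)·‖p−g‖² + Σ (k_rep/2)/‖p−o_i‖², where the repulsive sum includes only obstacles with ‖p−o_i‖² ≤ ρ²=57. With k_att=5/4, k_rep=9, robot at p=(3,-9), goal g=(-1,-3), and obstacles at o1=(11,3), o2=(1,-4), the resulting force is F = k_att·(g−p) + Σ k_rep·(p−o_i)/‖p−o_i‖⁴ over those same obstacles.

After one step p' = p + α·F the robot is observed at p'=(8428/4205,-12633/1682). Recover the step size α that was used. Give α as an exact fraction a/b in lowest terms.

F_att = 5/4·(g−p) = 5/4·(-4,6) = (-5.0000,7.5000)
o1: d²=208 > ρ²=57 → inactive
o2: d²=29 ≤ ρ²=57; F_rep = 9·(2,-5)/29² = (0.0214,-0.0535)
F = F_att + ΣF_rep = (-4.9786,7.4465)
Δp = p'−p = (-0.9957,1.4893); α = Δx/Fx = (-4187/4205) / (-4187/841) = 1/5
check: Δy/Fy = (2505/1682) / (12525/1682) = 1/5 ✓

α = 1/5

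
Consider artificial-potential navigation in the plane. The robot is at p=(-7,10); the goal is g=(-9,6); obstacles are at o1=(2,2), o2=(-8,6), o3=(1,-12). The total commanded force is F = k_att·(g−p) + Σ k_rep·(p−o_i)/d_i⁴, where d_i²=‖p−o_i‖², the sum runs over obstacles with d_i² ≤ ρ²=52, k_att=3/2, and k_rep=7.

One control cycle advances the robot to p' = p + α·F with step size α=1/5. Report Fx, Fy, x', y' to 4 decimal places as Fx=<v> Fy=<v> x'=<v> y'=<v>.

Fx=-2.9758 Fy=-5.9031 x'=-7.5952 y'=8.8194

F_att = 3/2·(g−p) = 3/2·(-2,-4) = (-3.0000,-6.0000)
o1: d²=145 > ρ²=52 → inactive
o2: d²=17 ≤ ρ²=52; F_rep = 7·(1,4)/17² = (0.0242,0.0969)
o3: d²=548 > ρ²=52 → inactive
F = F_att + ΣF_rep = (-2.9758,-5.9031)
p' = p + 1/5·F = (-7.5952,8.8194)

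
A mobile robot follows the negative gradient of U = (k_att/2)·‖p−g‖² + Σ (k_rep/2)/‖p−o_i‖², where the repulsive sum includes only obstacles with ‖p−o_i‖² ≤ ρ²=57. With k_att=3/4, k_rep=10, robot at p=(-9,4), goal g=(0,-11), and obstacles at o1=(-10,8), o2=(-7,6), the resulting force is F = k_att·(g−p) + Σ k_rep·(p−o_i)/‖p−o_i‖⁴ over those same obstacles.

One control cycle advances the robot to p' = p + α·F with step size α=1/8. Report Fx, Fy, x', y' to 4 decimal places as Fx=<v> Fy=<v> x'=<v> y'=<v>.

F_att = 3/4·(g−p) = 3/4·(9,-15) = (6.7500,-11.2500)
o1: d²=17 ≤ ρ²=57; F_rep = 10·(1,-4)/17² = (0.0346,-0.1384)
o2: d²=8 ≤ ρ²=57; F_rep = 10·(-2,-2)/8² = (-0.3125,-0.3125)
F = F_att + ΣF_rep = (6.4721,-11.7009)
p' = p + 1/8·F = (-8.1910,2.5374)

Fx=6.4721 Fy=-11.7009 x'=-8.1910 y'=2.5374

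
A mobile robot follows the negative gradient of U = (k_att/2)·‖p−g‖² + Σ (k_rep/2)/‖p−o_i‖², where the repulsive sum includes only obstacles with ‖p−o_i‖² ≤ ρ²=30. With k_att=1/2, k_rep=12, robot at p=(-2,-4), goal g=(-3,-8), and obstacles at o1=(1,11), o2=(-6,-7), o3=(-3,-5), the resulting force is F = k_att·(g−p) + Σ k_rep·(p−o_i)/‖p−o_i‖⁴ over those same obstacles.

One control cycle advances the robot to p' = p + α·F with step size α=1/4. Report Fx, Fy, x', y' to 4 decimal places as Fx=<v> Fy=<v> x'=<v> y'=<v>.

F_att = 1/2·(g−p) = 1/2·(-1,-4) = (-0.5000,-2.0000)
o1: d²=234 > ρ²=30 → inactive
o2: d²=25 ≤ ρ²=30; F_rep = 12·(4,3)/25² = (0.0768,0.0576)
o3: d²=2 ≤ ρ²=30; F_rep = 12·(1,1)/2² = (3.0000,3.0000)
F = F_att + ΣF_rep = (2.5768,1.0576)
p' = p + 1/4·F = (-1.3558,-3.7356)

Fx=2.5768 Fy=1.0576 x'=-1.3558 y'=-3.7356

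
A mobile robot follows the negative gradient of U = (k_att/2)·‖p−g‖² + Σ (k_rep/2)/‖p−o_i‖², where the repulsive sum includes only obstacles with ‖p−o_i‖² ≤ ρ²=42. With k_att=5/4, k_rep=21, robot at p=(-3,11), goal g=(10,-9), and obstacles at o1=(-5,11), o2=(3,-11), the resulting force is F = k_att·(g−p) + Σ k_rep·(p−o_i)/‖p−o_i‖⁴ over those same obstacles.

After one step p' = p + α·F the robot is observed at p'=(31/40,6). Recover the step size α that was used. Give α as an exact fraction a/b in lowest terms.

α = 1/5

F_att = 5/4·(g−p) = 5/4·(13,-20) = (16.2500,-25.0000)
o1: d²=4 ≤ ρ²=42; F_rep = 21·(2,0)/4² = (2.6250,0.0000)
o2: d²=520 > ρ²=42 → inactive
F = F_att + ΣF_rep = (18.8750,-25.0000)
Δp = p'−p = (3.7750,-5.0000); α = Δx/Fx = (151/40) / (151/8) = 1/5
check: Δy/Fy = (-5) / (-25) = 1/5 ✓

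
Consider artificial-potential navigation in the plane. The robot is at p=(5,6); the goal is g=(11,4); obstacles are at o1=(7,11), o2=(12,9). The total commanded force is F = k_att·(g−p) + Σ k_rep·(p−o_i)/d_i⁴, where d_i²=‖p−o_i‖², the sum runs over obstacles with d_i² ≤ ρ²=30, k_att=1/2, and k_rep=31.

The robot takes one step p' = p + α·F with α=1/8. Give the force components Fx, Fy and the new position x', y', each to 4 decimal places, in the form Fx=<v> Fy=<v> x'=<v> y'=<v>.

F_att = 1/2·(g−p) = 1/2·(6,-2) = (3.0000,-1.0000)
o1: d²=29 ≤ ρ²=30; F_rep = 31·(-2,-5)/29² = (-0.0737,-0.1843)
o2: d²=58 > ρ²=30 → inactive
F = F_att + ΣF_rep = (2.9263,-1.1843)
p' = p + 1/8·F = (5.3658,5.8520)

Fx=2.9263 Fy=-1.1843 x'=5.3658 y'=5.8520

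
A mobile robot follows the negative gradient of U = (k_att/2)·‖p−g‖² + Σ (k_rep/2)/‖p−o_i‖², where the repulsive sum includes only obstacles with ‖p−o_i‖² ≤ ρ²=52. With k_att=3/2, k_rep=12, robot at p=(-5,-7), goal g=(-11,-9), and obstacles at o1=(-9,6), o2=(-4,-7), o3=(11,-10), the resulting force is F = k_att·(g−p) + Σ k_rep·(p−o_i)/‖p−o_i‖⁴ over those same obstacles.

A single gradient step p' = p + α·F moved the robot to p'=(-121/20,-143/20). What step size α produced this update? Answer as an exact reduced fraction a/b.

F_att = 3/2·(g−p) = 3/2·(-6,-2) = (-9.0000,-3.0000)
o1: d²=185 > ρ²=52 → inactive
o2: d²=1 ≤ ρ²=52; F_rep = 12·(-1,0)/1² = (-12.0000,0.0000)
o3: d²=265 > ρ²=52 → inactive
F = F_att + ΣF_rep = (-21.0000,-3.0000)
Δp = p'−p = (-1.0500,-0.1500); α = Δx/Fx = (-21/20) / (-21) = 1/20
check: Δy/Fy = (-3/20) / (-3) = 1/20 ✓

α = 1/20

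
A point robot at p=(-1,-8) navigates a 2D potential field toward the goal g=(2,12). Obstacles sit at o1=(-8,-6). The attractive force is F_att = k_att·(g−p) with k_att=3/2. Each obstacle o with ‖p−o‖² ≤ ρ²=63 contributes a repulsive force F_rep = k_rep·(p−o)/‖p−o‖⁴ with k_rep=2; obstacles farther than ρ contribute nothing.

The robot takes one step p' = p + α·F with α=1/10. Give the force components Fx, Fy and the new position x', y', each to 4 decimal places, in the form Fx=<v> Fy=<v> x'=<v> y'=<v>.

F_att = 3/2·(g−p) = 3/2·(3,20) = (4.5000,30.0000)
o1: d²=53 ≤ ρ²=63; F_rep = 2·(7,-2)/53² = (0.0050,-0.0014)
F = F_att + ΣF_rep = (4.5050,29.9986)
p' = p + 1/10·F = (-0.5495,-5.0001)

Fx=4.5050 Fy=29.9986 x'=-0.5495 y'=-5.0001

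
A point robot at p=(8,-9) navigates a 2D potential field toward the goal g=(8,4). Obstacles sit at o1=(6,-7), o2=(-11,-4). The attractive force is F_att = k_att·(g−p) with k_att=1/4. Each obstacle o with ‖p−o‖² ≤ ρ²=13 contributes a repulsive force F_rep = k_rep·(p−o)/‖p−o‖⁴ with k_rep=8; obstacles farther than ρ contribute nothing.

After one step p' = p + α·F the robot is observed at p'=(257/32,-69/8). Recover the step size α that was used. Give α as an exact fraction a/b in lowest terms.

α = 1/8

F_att = 1/4·(g−p) = 1/4·(0,13) = (0.0000,3.2500)
o1: d²=8 ≤ ρ²=13; F_rep = 8·(2,-2)/8² = (0.2500,-0.2500)
o2: d²=386 > ρ²=13 → inactive
F = F_att + ΣF_rep = (0.2500,3.0000)
Δp = p'−p = (0.0312,0.3750); α = Δx/Fx = (1/32) / (1/4) = 1/8
check: Δy/Fy = (3/8) / (3) = 1/8 ✓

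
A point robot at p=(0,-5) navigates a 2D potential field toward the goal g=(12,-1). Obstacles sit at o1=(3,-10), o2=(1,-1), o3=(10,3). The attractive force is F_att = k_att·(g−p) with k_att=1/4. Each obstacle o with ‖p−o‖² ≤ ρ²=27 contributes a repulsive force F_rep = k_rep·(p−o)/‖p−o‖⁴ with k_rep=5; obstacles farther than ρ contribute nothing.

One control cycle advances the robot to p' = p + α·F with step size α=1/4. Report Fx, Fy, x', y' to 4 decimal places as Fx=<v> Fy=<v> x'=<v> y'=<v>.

F_att = 1/4·(g−p) = 1/4·(12,4) = (3.0000,1.0000)
o1: d²=34 > ρ²=27 → inactive
o2: d²=17 ≤ ρ²=27; F_rep = 5·(-1,-4)/17² = (-0.0173,-0.0692)
o3: d²=164 > ρ²=27 → inactive
F = F_att + ΣF_rep = (2.9827,0.9308)
p' = p + 1/4·F = (0.7457,-4.7673)

Fx=2.9827 Fy=0.9308 x'=0.7457 y'=-4.7673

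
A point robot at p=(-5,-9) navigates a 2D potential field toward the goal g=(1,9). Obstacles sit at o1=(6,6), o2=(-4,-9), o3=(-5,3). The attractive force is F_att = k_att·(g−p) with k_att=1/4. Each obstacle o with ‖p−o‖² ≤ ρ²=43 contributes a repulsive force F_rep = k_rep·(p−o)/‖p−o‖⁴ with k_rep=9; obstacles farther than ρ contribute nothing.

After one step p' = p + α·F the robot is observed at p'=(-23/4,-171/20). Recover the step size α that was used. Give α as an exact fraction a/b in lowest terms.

F_att = 1/4·(g−p) = 1/4·(6,18) = (1.5000,4.5000)
o1: d²=346 > ρ²=43 → inactive
o2: d²=1 ≤ ρ²=43; F_rep = 9·(-1,0)/1² = (-9.0000,0.0000)
o3: d²=144 > ρ²=43 → inactive
F = F_att + ΣF_rep = (-7.5000,4.5000)
Δp = p'−p = (-0.7500,0.4500); α = Δx/Fx = (-3/4) / (-15/2) = 1/10
check: Δy/Fy = (9/20) / (9/2) = 1/10 ✓

α = 1/10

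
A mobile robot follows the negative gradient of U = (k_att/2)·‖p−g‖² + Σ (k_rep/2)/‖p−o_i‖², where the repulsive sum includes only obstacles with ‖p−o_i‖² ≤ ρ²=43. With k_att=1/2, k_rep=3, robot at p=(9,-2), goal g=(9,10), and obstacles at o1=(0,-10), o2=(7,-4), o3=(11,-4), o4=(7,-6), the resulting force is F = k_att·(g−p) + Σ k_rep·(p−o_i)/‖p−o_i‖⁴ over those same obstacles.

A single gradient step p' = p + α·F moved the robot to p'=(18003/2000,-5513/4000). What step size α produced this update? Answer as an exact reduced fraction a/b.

α = 1/10

F_att = 1/2·(g−p) = 1/2·(0,12) = (0.0000,6.0000)
o1: d²=145 > ρ²=43 → inactive
o2: d²=8 ≤ ρ²=43; F_rep = 3·(2,2)/8² = (0.0938,0.0938)
o3: d²=8 ≤ ρ²=43; F_rep = 3·(-2,2)/8² = (-0.0938,0.0938)
o4: d²=20 ≤ ρ²=43; F_rep = 3·(2,4)/20² = (0.0150,0.0300)
F = F_att + ΣF_rep = (0.0150,6.2175)
Δp = p'−p = (0.0015,0.6218); α = Δx/Fx = (3/2000) / (3/200) = 1/10
check: Δy/Fy = (2487/4000) / (2487/400) = 1/10 ✓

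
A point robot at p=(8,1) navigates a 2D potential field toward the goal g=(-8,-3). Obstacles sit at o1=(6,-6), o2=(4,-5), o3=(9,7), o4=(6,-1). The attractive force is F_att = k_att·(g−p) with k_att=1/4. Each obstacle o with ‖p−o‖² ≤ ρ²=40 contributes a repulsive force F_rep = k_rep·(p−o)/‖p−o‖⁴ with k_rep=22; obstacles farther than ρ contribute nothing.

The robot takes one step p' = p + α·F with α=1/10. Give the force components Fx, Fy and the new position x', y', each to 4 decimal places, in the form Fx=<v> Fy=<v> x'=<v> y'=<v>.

Fx=-3.3286 Fy=-0.4089 x'=7.6671 y'=0.9591

F_att = 1/4·(g−p) = 1/4·(-16,-4) = (-4.0000,-1.0000)
o1: d²=53 > ρ²=40 → inactive
o2: d²=52 > ρ²=40 → inactive
o3: d²=37 ≤ ρ²=40; F_rep = 22·(-1,-6)/37² = (-0.0161,-0.0964)
o4: d²=8 ≤ ρ²=40; F_rep = 22·(2,2)/8² = (0.6875,0.6875)
F = F_att + ΣF_rep = (-3.3286,-0.4089)
p' = p + 1/10·F = (7.6671,0.9591)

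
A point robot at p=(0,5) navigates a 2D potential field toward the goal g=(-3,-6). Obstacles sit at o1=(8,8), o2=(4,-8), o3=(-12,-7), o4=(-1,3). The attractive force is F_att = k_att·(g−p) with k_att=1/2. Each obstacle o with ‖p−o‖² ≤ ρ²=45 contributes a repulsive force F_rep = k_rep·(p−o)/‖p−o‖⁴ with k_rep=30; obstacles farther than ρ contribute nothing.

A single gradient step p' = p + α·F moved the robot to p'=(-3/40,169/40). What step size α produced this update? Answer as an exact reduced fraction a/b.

F_att = 1/2·(g−p) = 1/2·(-3,-11) = (-1.5000,-5.5000)
o1: d²=73 > ρ²=45 → inactive
o2: d²=185 > ρ²=45 → inactive
o3: d²=288 > ρ²=45 → inactive
o4: d²=5 ≤ ρ²=45; F_rep = 30·(1,2)/5² = (1.2000,2.4000)
F = F_att + ΣF_rep = (-0.3000,-3.1000)
Δp = p'−p = (-0.0750,-0.7750); α = Δx/Fx = (-3/40) / (-3/10) = 1/4
check: Δy/Fy = (-31/40) / (-31/10) = 1/4 ✓

α = 1/4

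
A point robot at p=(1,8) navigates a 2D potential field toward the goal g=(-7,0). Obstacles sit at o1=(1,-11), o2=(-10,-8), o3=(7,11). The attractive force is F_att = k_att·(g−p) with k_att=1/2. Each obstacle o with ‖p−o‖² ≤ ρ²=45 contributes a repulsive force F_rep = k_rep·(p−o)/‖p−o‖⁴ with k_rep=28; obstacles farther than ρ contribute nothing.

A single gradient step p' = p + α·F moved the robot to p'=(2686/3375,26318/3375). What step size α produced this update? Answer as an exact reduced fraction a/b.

α = 1/20

F_att = 1/2·(g−p) = 1/2·(-8,-8) = (-4.0000,-4.0000)
o1: d²=361 > ρ²=45 → inactive
o2: d²=377 > ρ²=45 → inactive
o3: d²=45 ≤ ρ²=45; F_rep = 28·(-6,-3)/45² = (-0.0830,-0.0415)
F = F_att + ΣF_rep = (-4.0830,-4.0415)
Δp = p'−p = (-0.2041,-0.2021); α = Δx/Fx = (-689/3375) / (-2756/675) = 1/20
check: Δy/Fy = (-682/3375) / (-2728/675) = 1/20 ✓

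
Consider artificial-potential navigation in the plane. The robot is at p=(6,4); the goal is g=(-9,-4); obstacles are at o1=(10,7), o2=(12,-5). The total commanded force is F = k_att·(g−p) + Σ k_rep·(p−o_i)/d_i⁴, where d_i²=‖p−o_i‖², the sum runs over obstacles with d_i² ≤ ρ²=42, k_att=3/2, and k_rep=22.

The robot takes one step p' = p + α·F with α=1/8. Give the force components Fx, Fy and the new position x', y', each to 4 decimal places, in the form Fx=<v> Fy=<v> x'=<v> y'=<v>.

Fx=-22.6408 Fy=-12.1056 x'=3.1699 y'=2.4868

F_att = 3/2·(g−p) = 3/2·(-15,-8) = (-22.5000,-12.0000)
o1: d²=25 ≤ ρ²=42; F_rep = 22·(-4,-3)/25² = (-0.1408,-0.1056)
o2: d²=117 > ρ²=42 → inactive
F = F_att + ΣF_rep = (-22.6408,-12.1056)
p' = p + 1/8·F = (3.1699,2.4868)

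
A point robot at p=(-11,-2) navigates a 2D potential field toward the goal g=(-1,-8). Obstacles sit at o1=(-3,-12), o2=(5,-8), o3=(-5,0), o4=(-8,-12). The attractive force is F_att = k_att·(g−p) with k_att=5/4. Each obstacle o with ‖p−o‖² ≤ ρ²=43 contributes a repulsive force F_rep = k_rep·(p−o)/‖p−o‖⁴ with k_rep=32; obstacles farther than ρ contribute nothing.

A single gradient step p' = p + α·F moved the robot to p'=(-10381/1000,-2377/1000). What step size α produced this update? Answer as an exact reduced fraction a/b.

α = 1/20

F_att = 5/4·(g−p) = 5/4·(10,-6) = (12.5000,-7.5000)
o1: d²=164 > ρ²=43 → inactive
o2: d²=292 > ρ²=43 → inactive
o3: d²=40 ≤ ρ²=43; F_rep = 32·(-6,-2)/40² = (-0.1200,-0.0400)
o4: d²=109 > ρ²=43 → inactive
F = F_att + ΣF_rep = (12.3800,-7.5400)
Δp = p'−p = (0.6190,-0.3770); α = Δx/Fx = (619/1000) / (619/50) = 1/20
check: Δy/Fy = (-377/1000) / (-377/50) = 1/20 ✓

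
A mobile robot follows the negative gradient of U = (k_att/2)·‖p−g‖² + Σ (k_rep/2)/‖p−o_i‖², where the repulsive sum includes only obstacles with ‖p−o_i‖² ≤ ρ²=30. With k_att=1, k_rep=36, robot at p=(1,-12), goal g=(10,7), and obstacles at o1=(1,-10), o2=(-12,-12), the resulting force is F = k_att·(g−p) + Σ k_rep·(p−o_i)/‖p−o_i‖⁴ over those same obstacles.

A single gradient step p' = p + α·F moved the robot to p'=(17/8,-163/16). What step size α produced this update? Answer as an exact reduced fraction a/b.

F_att = 1·(g−p) = 1·(9,19) = (9.0000,19.0000)
o1: d²=4 ≤ ρ²=30; F_rep = 36·(0,-2)/4² = (0.0000,-4.5000)
o2: d²=169 > ρ²=30 → inactive
F = F_att + ΣF_rep = (9.0000,14.5000)
Δp = p'−p = (1.1250,1.8125); α = Δx/Fx = (9/8) / (9) = 1/8
check: Δy/Fy = (29/16) / (29/2) = 1/8 ✓

α = 1/8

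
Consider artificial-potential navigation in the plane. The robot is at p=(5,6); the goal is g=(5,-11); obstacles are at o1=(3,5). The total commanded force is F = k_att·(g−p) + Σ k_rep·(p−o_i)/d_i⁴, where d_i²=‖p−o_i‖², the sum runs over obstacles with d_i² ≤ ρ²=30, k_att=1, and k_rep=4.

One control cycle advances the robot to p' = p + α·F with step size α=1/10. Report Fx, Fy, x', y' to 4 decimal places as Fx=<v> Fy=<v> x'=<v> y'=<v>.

F_att = 1·(g−p) = 1·(0,-17) = (0.0000,-17.0000)
o1: d²=5 ≤ ρ²=30; F_rep = 4·(2,1)/5² = (0.3200,0.1600)
F = F_att + ΣF_rep = (0.3200,-16.8400)
p' = p + 1/10·F = (5.0320,4.3160)

Fx=0.3200 Fy=-16.8400 x'=5.0320 y'=4.3160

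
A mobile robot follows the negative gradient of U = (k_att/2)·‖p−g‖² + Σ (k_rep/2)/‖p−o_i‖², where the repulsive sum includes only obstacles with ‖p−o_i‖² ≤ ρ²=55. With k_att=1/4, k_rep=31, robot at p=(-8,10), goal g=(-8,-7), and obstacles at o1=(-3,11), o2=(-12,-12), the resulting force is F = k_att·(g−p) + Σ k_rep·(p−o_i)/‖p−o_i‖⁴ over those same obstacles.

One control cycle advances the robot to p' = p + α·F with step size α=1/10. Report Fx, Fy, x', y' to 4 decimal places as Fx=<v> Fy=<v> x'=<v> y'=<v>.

F_att = 1/4·(g−p) = 1/4·(0,-17) = (0.0000,-4.2500)
o1: d²=26 ≤ ρ²=55; F_rep = 31·(-5,-1)/26² = (-0.2293,-0.0459)
o2: d²=500 > ρ²=55 → inactive
F = F_att + ΣF_rep = (-0.2293,-4.2959)
p' = p + 1/10·F = (-8.0229,9.5704)

Fx=-0.2293 Fy=-4.2959 x'=-8.0229 y'=9.5704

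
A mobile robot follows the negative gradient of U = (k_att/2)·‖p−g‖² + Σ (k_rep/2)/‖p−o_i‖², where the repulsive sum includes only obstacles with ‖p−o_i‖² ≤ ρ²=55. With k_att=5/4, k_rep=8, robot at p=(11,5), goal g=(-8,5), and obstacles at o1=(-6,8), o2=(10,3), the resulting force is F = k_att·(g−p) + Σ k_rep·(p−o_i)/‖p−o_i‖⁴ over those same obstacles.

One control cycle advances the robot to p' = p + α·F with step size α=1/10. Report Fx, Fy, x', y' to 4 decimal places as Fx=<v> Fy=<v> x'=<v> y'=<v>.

Fx=-23.4300 Fy=0.6400 x'=8.6570 y'=5.0640

F_att = 5/4·(g−p) = 5/4·(-19,0) = (-23.7500,0.0000)
o1: d²=298 > ρ²=55 → inactive
o2: d²=5 ≤ ρ²=55; F_rep = 8·(1,2)/5² = (0.3200,0.6400)
F = F_att + ΣF_rep = (-23.4300,0.6400)
p' = p + 1/10·F = (8.6570,5.0640)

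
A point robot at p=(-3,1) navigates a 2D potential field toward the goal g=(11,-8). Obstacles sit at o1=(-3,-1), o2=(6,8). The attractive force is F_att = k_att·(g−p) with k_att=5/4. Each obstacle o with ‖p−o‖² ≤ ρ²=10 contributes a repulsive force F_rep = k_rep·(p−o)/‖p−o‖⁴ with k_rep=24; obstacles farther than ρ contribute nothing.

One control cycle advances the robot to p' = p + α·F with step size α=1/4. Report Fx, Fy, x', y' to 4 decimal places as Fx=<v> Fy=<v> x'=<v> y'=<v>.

F_att = 5/4·(g−p) = 5/4·(14,-9) = (17.5000,-11.2500)
o1: d²=4 ≤ ρ²=10; F_rep = 24·(0,2)/4² = (0.0000,3.0000)
o2: d²=130 > ρ²=10 → inactive
F = F_att + ΣF_rep = (17.5000,-8.2500)
p' = p + 1/4·F = (1.3750,-1.0625)

Fx=17.5000 Fy=-8.2500 x'=1.3750 y'=-1.0625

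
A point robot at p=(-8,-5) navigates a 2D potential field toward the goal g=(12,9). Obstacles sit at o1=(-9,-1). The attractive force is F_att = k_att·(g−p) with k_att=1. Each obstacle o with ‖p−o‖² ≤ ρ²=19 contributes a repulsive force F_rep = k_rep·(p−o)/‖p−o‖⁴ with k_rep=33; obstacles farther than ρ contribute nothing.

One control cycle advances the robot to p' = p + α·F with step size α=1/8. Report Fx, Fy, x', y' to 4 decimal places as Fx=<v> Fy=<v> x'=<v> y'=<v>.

F_att = 1·(g−p) = 1·(20,14) = (20.0000,14.0000)
o1: d²=17 ≤ ρ²=19; F_rep = 33·(1,-4)/17² = (0.1142,-0.4567)
F = F_att + ΣF_rep = (20.1142,13.5433)
p' = p + 1/8·F = (-5.4857,-3.3071)

Fx=20.1142 Fy=13.5433 x'=-5.4857 y'=-3.3071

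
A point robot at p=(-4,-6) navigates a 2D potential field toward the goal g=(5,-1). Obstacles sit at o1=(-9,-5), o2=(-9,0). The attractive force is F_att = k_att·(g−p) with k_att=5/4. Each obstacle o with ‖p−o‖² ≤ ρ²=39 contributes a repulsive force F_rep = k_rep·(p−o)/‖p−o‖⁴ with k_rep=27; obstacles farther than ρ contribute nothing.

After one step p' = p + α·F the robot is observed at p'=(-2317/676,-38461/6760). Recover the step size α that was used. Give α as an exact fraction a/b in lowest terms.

α = 1/20

F_att = 5/4·(g−p) = 5/4·(9,5) = (11.2500,6.2500)
o1: d²=26 ≤ ρ²=39; F_rep = 27·(5,-1)/26² = (0.1997,-0.0399)
o2: d²=61 > ρ²=39 → inactive
F = F_att + ΣF_rep = (11.4497,6.2101)
Δp = p'−p = (0.5725,0.3105); α = Δx/Fx = (387/676) / (1935/169) = 1/20
check: Δy/Fy = (2099/6760) / (2099/338) = 1/20 ✓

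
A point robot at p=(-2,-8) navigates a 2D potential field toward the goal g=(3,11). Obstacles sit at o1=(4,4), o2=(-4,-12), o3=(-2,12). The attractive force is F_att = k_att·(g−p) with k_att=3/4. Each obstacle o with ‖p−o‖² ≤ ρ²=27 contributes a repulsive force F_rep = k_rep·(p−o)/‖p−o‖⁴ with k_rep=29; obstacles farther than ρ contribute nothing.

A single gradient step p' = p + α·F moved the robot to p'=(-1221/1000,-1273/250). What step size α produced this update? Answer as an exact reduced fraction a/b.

α = 1/5

F_att = 3/4·(g−p) = 3/4·(5,19) = (3.7500,14.2500)
o1: d²=180 > ρ²=27 → inactive
o2: d²=20 ≤ ρ²=27; F_rep = 29·(2,4)/20² = (0.1450,0.2900)
o3: d²=400 > ρ²=27 → inactive
F = F_att + ΣF_rep = (3.8950,14.5400)
Δp = p'−p = (0.7790,2.9080); α = Δx/Fx = (779/1000) / (779/200) = 1/5
check: Δy/Fy = (727/250) / (727/50) = 1/5 ✓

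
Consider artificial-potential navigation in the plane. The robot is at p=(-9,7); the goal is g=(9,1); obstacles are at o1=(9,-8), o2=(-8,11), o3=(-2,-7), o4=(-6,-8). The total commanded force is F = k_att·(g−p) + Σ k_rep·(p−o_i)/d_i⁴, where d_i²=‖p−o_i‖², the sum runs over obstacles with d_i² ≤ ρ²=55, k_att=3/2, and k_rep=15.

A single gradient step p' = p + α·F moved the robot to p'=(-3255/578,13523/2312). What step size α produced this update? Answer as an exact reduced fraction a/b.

F_att = 3/2·(g−p) = 3/2·(18,-6) = (27.0000,-9.0000)
o1: d²=549 > ρ²=55 → inactive
o2: d²=17 ≤ ρ²=55; F_rep = 15·(-1,-4)/17² = (-0.0519,-0.2076)
o3: d²=245 > ρ²=55 → inactive
o4: d²=234 > ρ²=55 → inactive
F = F_att + ΣF_rep = (26.9481,-9.2076)
Δp = p'−p = (3.3685,-1.1510); α = Δx/Fx = (1947/578) / (7788/289) = 1/8
check: Δy/Fy = (-2661/2312) / (-2661/289) = 1/8 ✓

α = 1/8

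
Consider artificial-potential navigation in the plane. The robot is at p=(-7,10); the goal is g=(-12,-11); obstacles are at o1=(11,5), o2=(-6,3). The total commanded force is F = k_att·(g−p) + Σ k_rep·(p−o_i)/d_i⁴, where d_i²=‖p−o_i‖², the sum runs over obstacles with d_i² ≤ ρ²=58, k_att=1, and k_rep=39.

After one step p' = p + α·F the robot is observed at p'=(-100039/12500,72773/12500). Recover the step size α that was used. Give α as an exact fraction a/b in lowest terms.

α = 1/5

F_att = 1·(g−p) = 1·(-5,-21) = (-5.0000,-21.0000)
o1: d²=349 > ρ²=58 → inactive
o2: d²=50 ≤ ρ²=58; F_rep = 39·(-1,7)/50² = (-0.0156,0.1092)
F = F_att + ΣF_rep = (-5.0156,-20.8908)
Δp = p'−p = (-1.0031,-4.1782); α = Δx/Fx = (-12539/12500) / (-12539/2500) = 1/5
check: Δy/Fy = (-52227/12500) / (-52227/2500) = 1/5 ✓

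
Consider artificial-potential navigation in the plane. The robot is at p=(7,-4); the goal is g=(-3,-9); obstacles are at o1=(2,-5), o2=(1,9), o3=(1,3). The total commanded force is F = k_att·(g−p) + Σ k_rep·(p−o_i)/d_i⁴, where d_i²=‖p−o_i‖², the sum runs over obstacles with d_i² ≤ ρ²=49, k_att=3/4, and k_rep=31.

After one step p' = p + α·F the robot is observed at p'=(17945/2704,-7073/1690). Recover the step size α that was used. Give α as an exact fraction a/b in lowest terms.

α = 1/20

F_att = 3/4·(g−p) = 3/4·(-10,-5) = (-7.5000,-3.7500)
o1: d²=26 ≤ ρ²=49; F_rep = 31·(5,1)/26² = (0.2293,0.0459)
o2: d²=205 > ρ²=49 → inactive
o3: d²=85 > ρ²=49 → inactive
F = F_att + ΣF_rep = (-7.2707,-3.7041)
Δp = p'−p = (-0.3635,-0.1852); α = Δx/Fx = (-983/2704) / (-4915/676) = 1/20
check: Δy/Fy = (-313/1690) / (-626/169) = 1/20 ✓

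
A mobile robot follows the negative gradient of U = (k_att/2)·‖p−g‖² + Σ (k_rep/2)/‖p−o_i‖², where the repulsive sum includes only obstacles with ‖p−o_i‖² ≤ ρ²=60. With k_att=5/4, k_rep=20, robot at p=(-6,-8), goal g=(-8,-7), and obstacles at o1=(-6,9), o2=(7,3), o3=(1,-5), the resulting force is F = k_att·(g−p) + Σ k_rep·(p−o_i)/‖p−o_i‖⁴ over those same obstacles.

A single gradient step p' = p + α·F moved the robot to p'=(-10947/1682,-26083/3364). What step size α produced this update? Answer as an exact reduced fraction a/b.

F_att = 5/4·(g−p) = 5/4·(-2,1) = (-2.5000,1.2500)
o1: d²=289 > ρ²=60 → inactive
o2: d²=290 > ρ²=60 → inactive
o3: d²=58 ≤ ρ²=60; F_rep = 20·(-7,-3)/58² = (-0.0416,-0.0178)
F = F_att + ΣF_rep = (-2.5416,1.2322)
Δp = p'−p = (-0.5083,0.2464); α = Δx/Fx = (-855/1682) / (-4275/1682) = 1/5
check: Δy/Fy = (829/3364) / (4145/3364) = 1/5 ✓

α = 1/5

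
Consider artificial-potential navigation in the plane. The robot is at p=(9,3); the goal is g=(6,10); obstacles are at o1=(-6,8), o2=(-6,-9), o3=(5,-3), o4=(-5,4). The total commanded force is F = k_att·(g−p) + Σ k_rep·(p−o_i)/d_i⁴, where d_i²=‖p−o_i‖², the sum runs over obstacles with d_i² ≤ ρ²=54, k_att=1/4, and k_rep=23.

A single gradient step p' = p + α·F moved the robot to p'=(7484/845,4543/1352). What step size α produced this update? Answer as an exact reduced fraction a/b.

α = 1/5

F_att = 1/4·(g−p) = 1/4·(-3,7) = (-0.7500,1.7500)
o1: d²=250 > ρ²=54 → inactive
o2: d²=369 > ρ²=54 → inactive
o3: d²=52 ≤ ρ²=54; F_rep = 23·(4,6)/52² = (0.0340,0.0510)
o4: d²=197 > ρ²=54 → inactive
F = F_att + ΣF_rep = (-0.7160,1.8010)
Δp = p'−p = (-0.1432,0.3602); α = Δx/Fx = (-121/845) / (-121/169) = 1/5
check: Δy/Fy = (487/1352) / (2435/1352) = 1/5 ✓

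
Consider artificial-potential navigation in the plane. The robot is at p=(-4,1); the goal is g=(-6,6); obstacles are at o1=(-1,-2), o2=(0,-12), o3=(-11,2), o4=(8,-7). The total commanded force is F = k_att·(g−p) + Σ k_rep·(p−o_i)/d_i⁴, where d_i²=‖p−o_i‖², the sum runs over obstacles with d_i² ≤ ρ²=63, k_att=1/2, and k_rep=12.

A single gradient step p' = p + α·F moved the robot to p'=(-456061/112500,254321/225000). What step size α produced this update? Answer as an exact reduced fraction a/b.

F_att = 1/2·(g−p) = 1/2·(-2,5) = (-1.0000,2.5000)
o1: d²=18 ≤ ρ²=63; F_rep = 12·(-3,3)/18² = (-0.1111,0.1111)
o2: d²=185 > ρ²=63 → inactive
o3: d²=50 ≤ ρ²=63; F_rep = 12·(7,-1)/50² = (0.0336,-0.0048)
o4: d²=208 > ρ²=63 → inactive
F = F_att + ΣF_rep = (-1.0775,2.6063)
Δp = p'−p = (-0.0539,0.1303); α = Δx/Fx = (-6061/112500) / (-6061/5625) = 1/20
check: Δy/Fy = (29321/225000) / (29321/11250) = 1/20 ✓

α = 1/20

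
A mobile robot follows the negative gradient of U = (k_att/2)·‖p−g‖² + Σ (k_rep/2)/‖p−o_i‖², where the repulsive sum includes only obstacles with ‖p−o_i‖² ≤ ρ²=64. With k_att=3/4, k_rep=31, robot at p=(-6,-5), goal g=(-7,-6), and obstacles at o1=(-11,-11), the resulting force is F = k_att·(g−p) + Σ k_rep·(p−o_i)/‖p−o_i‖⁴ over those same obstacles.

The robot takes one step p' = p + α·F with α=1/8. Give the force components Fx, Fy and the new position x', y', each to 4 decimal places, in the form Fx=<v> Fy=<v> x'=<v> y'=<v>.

F_att = 3/4·(g−p) = 3/4·(-1,-1) = (-0.7500,-0.7500)
o1: d²=61 ≤ ρ²=64; F_rep = 31·(5,6)/61² = (0.0417,0.0500)
F = F_att + ΣF_rep = (-0.7083,-0.7000)
p' = p + 1/8·F = (-6.0885,-5.0875)

Fx=-0.7083 Fy=-0.7000 x'=-6.0885 y'=-5.0875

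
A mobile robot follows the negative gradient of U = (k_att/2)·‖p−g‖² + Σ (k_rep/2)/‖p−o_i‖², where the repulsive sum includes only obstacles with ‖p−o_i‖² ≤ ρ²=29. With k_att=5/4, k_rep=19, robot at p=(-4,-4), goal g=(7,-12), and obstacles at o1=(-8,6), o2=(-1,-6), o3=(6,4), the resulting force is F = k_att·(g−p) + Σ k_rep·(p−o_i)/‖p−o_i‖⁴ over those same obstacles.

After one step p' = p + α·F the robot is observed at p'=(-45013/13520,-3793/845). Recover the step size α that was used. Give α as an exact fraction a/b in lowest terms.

α = 1/20

F_att = 5/4·(g−p) = 5/4·(11,-8) = (13.7500,-10.0000)
o1: d²=116 > ρ²=29 → inactive
o2: d²=13 ≤ ρ²=29; F_rep = 19·(-3,2)/13² = (-0.3373,0.2249)
o3: d²=164 > ρ²=29 → inactive
F = F_att + ΣF_rep = (13.4127,-9.7751)
Δp = p'−p = (0.6706,-0.4888); α = Δx/Fx = (9067/13520) / (9067/676) = 1/20
check: Δy/Fy = (-413/845) / (-1652/169) = 1/20 ✓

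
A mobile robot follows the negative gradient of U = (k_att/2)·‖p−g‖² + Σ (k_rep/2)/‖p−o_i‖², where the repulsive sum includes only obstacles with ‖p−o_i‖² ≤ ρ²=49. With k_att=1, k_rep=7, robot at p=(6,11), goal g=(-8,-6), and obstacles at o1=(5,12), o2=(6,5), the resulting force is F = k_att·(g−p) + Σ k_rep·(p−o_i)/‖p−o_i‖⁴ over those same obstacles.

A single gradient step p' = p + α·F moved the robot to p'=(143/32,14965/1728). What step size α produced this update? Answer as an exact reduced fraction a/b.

F_att = 1·(g−p) = 1·(-14,-17) = (-14.0000,-17.0000)
o1: d²=2 ≤ ρ²=49; F_rep = 7·(1,-1)/2² = (1.7500,-1.7500)
o2: d²=36 ≤ ρ²=49; F_rep = 7·(0,6)/36² = (0.0000,0.0324)
F = F_att + ΣF_rep = (-12.2500,-18.7176)
Δp = p'−p = (-1.5312,-2.3397); α = Δx/Fx = (-49/32) / (-49/4) = 1/8
check: Δy/Fy = (-4043/1728) / (-4043/216) = 1/8 ✓

α = 1/8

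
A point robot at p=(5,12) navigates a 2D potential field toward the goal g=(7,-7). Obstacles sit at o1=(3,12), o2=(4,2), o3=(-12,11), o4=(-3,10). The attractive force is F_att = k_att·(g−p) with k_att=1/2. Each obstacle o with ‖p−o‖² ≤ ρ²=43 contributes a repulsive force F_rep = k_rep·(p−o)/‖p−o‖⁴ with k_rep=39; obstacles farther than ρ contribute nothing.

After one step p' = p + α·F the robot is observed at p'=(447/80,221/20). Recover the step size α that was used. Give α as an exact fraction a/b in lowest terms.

F_att = 1/2·(g−p) = 1/2·(2,-19) = (1.0000,-9.5000)
o1: d²=4 ≤ ρ²=43; F_rep = 39·(2,0)/4² = (4.8750,0.0000)
o2: d²=101 > ρ²=43 → inactive
o3: d²=290 > ρ²=43 → inactive
o4: d²=68 > ρ²=43 → inactive
F = F_att + ΣF_rep = (5.8750,-9.5000)
Δp = p'−p = (0.5875,-0.9500); α = Δx/Fx = (47/80) / (47/8) = 1/10
check: Δy/Fy = (-19/20) / (-19/2) = 1/10 ✓

α = 1/10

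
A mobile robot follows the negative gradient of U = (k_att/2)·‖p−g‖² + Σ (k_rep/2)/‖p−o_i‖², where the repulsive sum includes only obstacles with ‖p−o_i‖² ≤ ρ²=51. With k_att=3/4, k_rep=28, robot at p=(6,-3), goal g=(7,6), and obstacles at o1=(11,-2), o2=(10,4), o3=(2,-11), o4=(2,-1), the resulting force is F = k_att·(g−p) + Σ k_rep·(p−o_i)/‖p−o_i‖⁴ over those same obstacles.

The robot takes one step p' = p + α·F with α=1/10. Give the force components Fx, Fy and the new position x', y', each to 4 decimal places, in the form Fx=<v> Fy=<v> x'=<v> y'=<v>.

Fx=0.8229 Fy=6.5686 x'=6.0823 y'=-2.3431

F_att = 3/4·(g−p) = 3/4·(1,9) = (0.7500,6.7500)
o1: d²=26 ≤ ρ²=51; F_rep = 28·(-5,-1)/26² = (-0.2071,-0.0414)
o2: d²=65 > ρ²=51 → inactive
o3: d²=80 > ρ²=51 → inactive
o4: d²=20 ≤ ρ²=51; F_rep = 28·(4,-2)/20² = (0.2800,-0.1400)
F = F_att + ΣF_rep = (0.8229,6.5686)
p' = p + 1/10·F = (6.0823,-2.3431)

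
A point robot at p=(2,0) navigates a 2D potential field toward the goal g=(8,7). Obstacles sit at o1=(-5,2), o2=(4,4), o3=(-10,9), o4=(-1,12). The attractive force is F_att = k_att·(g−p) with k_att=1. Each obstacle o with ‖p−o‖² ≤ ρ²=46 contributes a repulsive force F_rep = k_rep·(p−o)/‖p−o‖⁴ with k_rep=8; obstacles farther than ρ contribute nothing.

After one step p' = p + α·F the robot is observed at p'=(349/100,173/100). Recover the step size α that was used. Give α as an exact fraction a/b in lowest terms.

F_att = 1·(g−p) = 1·(6,7) = (6.0000,7.0000)
o1: d²=53 > ρ²=46 → inactive
o2: d²=20 ≤ ρ²=46; F_rep = 8·(-2,-4)/20² = (-0.0400,-0.0800)
o3: d²=225 > ρ²=46 → inactive
o4: d²=153 > ρ²=46 → inactive
F = F_att + ΣF_rep = (5.9600,6.9200)
Δp = p'−p = (1.4900,1.7300); α = Δx/Fx = (149/100) / (149/25) = 1/4
check: Δy/Fy = (173/100) / (173/25) = 1/4 ✓

α = 1/4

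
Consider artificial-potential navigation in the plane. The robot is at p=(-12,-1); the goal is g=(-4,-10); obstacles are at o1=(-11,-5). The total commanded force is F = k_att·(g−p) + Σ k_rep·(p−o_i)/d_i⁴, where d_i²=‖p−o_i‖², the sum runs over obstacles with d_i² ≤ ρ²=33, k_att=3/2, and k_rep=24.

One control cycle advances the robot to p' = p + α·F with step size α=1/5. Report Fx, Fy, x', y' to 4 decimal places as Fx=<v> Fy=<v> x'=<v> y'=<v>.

F_att = 3/2·(g−p) = 3/2·(8,-9) = (12.0000,-13.5000)
o1: d²=17 ≤ ρ²=33; F_rep = 24·(-1,4)/17² = (-0.0830,0.3322)
F = F_att + ΣF_rep = (11.9170,-13.1678)
p' = p + 1/5·F = (-9.6166,-3.6336)

Fx=11.9170 Fy=-13.1678 x'=-9.6166 y'=-3.6336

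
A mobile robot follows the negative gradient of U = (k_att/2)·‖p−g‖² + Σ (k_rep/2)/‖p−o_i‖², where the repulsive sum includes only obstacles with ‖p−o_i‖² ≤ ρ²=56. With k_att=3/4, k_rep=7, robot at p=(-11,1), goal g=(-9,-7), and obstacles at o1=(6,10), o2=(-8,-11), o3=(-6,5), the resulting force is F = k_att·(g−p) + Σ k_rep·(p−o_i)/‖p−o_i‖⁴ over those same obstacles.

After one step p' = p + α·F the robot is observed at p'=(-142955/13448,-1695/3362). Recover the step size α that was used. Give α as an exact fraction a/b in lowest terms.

F_att = 3/4·(g−p) = 3/4·(2,-8) = (1.5000,-6.0000)
o1: d²=370 > ρ²=56 → inactive
o2: d²=153 > ρ²=56 → inactive
o3: d²=41 ≤ ρ²=56; F_rep = 7·(-5,-4)/41² = (-0.0208,-0.0167)
F = F_att + ΣF_rep = (1.4792,-6.0167)
Δp = p'−p = (0.3698,-1.5042); α = Δx/Fx = (4973/13448) / (4973/3362) = 1/4
check: Δy/Fy = (-5057/3362) / (-10114/1681) = 1/4 ✓

α = 1/4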